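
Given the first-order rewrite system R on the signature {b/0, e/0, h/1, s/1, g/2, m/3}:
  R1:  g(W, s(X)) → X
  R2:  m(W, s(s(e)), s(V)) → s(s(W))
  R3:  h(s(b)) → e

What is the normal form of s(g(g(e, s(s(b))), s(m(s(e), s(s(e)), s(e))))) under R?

1. s(g(g(e, s(s(b))), s(m(s(e), s(s(e)), s(e)))))  →  s(m(s(e), s(s(e)), s(e)))   [R1 at 1]
2. s(m(s(e), s(s(e)), s(e)))  →  s(s(s(s(e))))   [R2 at 1]

s(s(s(s(e))))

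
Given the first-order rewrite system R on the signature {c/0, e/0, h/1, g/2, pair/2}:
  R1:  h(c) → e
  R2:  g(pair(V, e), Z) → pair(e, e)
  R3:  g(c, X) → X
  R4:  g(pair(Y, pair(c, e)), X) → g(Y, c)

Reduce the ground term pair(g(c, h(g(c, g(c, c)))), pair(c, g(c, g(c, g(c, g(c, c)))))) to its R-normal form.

pair(e, pair(c, c))

1. pair(g(c, h(g(c, g(c, c)))), pair(c, g(c, g(c, g(c, g(c, c))))))  →  pair(h(g(c, g(c, c))), pair(c, g(c, g(c, g(c, g(c, c))))))   [R3 at 1]
2. pair(h(g(c, g(c, c))), pair(c, g(c, g(c, g(c, g(c, c))))))  →  pair(h(g(c, c)), pair(c, g(c, g(c, g(c, g(c, c))))))   [R3 at 1.1]
3. pair(h(g(c, c)), pair(c, g(c, g(c, g(c, g(c, c))))))  →  pair(h(c), pair(c, g(c, g(c, g(c, g(c, c))))))   [R3 at 1.1]
4. pair(h(c), pair(c, g(c, g(c, g(c, g(c, c))))))  →  pair(e, pair(c, g(c, g(c, g(c, g(c, c))))))   [R1 at 1]
5. pair(e, pair(c, g(c, g(c, g(c, g(c, c))))))  →  pair(e, pair(c, g(c, g(c, g(c, c)))))   [R3 at 2.2]
6. pair(e, pair(c, g(c, g(c, g(c, c)))))  →  pair(e, pair(c, g(c, g(c, c))))   [R3 at 2.2]
7. pair(e, pair(c, g(c, g(c, c))))  →  pair(e, pair(c, g(c, c)))   [R3 at 2.2]
8. pair(e, pair(c, g(c, c)))  →  pair(e, pair(c, c))   [R3 at 2.2]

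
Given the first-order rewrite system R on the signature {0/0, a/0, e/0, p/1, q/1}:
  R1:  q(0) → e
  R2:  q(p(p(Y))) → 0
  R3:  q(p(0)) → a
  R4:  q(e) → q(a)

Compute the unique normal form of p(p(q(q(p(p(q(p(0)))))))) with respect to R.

1. p(p(q(q(p(p(q(p(0))))))))  →  p(p(q(0)))   [R2 at 1.1.1]
2. p(p(q(0)))  →  p(p(e))   [R1 at 1.1]

p(p(e))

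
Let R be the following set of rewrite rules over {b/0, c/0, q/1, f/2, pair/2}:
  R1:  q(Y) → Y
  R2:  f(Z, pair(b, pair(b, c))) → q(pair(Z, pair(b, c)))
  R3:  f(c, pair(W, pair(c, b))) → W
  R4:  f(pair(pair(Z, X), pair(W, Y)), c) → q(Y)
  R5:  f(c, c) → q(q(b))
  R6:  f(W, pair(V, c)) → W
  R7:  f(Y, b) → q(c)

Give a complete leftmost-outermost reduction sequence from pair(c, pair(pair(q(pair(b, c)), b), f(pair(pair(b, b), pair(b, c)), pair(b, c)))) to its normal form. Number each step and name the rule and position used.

1. pair(c, pair(pair(q(pair(b, c)), b), f(pair(pair(b, b), pair(b, c)), pair(b, c))))  →  pair(c, pair(pair(pair(b, c), b), f(pair(pair(b, b), pair(b, c)), pair(b, c))))   [R1 at 2.1.1]
2. pair(c, pair(pair(pair(b, c), b), f(pair(pair(b, b), pair(b, c)), pair(b, c))))  →  pair(c, pair(pair(pair(b, c), b), pair(pair(b, b), pair(b, c))))   [R6 at 2.2]

pair(c, pair(pair(pair(b, c), b), pair(pair(b, b), pair(b, c))))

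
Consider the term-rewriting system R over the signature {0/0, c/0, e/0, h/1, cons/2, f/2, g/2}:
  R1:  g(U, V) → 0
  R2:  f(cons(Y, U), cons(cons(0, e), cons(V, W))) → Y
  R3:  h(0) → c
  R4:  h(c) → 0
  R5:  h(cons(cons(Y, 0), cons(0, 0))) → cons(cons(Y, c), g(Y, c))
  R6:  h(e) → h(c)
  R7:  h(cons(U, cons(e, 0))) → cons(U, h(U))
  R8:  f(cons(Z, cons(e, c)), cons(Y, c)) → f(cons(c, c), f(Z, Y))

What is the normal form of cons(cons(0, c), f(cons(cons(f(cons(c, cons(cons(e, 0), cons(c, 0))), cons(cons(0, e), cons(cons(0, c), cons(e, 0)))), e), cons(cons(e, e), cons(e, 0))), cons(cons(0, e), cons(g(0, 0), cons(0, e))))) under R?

cons(cons(0, c), cons(c, e))

1. cons(cons(0, c), f(cons(cons(f(cons(c, cons(cons(e, 0), cons(c, 0))), cons(cons(0, e), cons(cons(0, c), cons(e, 0)))), e), cons(cons(e, e), cons(e, 0))), cons(cons(0, e), cons(g(0, 0), cons(0, e)))))  →  cons(cons(0, c), cons(f(cons(c, cons(cons(e, 0), cons(c, 0))), cons(cons(0, e), cons(cons(0, c), cons(e, 0)))), e))   [R2 at 2]
2. cons(cons(0, c), cons(f(cons(c, cons(cons(e, 0), cons(c, 0))), cons(cons(0, e), cons(cons(0, c), cons(e, 0)))), e))  →  cons(cons(0, c), cons(c, e))   [R2 at 2.1]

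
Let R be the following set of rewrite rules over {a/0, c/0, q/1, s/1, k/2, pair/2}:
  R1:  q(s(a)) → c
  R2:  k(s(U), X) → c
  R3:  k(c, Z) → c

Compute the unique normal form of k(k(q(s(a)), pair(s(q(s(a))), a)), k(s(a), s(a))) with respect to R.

c

1. k(k(q(s(a)), pair(s(q(s(a))), a)), k(s(a), s(a)))  →  k(k(c, pair(s(q(s(a))), a)), k(s(a), s(a)))   [R1 at 1.1]
2. k(k(c, pair(s(q(s(a))), a)), k(s(a), s(a)))  →  k(c, k(s(a), s(a)))   [R3 at 1]
3. k(c, k(s(a), s(a)))  →  c   [R3 at ε]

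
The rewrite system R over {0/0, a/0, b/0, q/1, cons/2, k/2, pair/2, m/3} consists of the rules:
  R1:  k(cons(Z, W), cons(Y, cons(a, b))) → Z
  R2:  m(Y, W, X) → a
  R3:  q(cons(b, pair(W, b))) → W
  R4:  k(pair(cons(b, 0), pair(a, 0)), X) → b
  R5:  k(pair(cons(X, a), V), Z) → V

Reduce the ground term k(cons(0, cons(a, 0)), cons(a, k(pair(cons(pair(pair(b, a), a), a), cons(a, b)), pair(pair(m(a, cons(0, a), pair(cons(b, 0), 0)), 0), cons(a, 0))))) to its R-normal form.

1. k(cons(0, cons(a, 0)), cons(a, k(pair(cons(pair(pair(b, a), a), a), cons(a, b)), pair(pair(m(a, cons(0, a), pair(cons(b, 0), 0)), 0), cons(a, 0)))))  →  k(cons(0, cons(a, 0)), cons(a, cons(a, b)))   [R5 at 2.2]
2. k(cons(0, cons(a, 0)), cons(a, cons(a, b)))  →  0   [R1 at ε]

0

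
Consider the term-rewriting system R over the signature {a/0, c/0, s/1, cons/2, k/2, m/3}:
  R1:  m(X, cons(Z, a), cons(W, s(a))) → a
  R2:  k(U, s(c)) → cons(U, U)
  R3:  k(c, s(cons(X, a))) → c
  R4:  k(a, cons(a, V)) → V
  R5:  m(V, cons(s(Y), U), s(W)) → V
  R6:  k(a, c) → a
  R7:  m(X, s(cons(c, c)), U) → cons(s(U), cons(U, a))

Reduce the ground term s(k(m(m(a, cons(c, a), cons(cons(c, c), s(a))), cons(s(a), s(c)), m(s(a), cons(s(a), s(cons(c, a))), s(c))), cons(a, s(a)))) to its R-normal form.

1. s(k(m(m(a, cons(c, a), cons(cons(c, c), s(a))), cons(s(a), s(c)), m(s(a), cons(s(a), s(cons(c, a))), s(c))), cons(a, s(a))))  →  s(k(m(a, cons(s(a), s(c)), m(s(a), cons(s(a), s(cons(c, a))), s(c))), cons(a, s(a))))   [R1 at 1.1.1]
2. s(k(m(a, cons(s(a), s(c)), m(s(a), cons(s(a), s(cons(c, a))), s(c))), cons(a, s(a))))  →  s(k(m(a, cons(s(a), s(c)), s(a)), cons(a, s(a))))   [R5 at 1.1.3]
3. s(k(m(a, cons(s(a), s(c)), s(a)), cons(a, s(a))))  →  s(k(a, cons(a, s(a))))   [R5 at 1.1]
4. s(k(a, cons(a, s(a))))  →  s(s(a))   [R4 at 1]

s(s(a))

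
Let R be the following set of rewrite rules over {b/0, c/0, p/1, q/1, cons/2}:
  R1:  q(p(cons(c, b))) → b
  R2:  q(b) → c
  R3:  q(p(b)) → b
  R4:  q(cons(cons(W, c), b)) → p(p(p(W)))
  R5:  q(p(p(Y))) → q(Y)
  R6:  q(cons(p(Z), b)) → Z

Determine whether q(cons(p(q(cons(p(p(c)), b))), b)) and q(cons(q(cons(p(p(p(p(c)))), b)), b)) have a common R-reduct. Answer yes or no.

Reduce t₁ = q(cons(p(q(cons(p(p(c)), b))), b)):
1. q(cons(p(q(cons(p(p(c)), b))), b))  →  q(cons(p(p(c)), b))   [R6 at ε]
2. q(cons(p(p(c)), b))  →  p(c)   [R6 at ε]

Reduce t₂ = q(cons(q(cons(p(p(p(p(c)))), b)), b)):
1. q(cons(q(cons(p(p(p(p(c)))), b)), b))  →  q(cons(p(p(p(c))), b))   [R6 at 1.1]
2. q(cons(p(p(p(c))), b))  →  p(p(c))   [R6 at ε]

no — NF(t₁) = p(c), NF(t₂) = p(p(c))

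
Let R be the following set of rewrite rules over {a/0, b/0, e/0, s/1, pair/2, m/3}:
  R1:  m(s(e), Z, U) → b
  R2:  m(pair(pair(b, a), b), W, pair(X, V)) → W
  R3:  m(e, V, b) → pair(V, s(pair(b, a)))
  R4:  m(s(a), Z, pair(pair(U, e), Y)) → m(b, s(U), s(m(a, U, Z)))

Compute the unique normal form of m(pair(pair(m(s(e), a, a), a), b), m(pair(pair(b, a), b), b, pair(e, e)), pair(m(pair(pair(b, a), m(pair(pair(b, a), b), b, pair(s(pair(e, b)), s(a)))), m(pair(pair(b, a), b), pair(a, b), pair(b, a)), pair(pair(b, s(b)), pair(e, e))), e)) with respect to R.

1. m(pair(pair(m(s(e), a, a), a), b), m(pair(pair(b, a), b), b, pair(e, e)), pair(m(pair(pair(b, a), m(pair(pair(b, a), b), b, pair(s(pair(e, b)), s(a)))), m(pair(pair(b, a), b), pair(a, b), pair(b, a)), pair(pair(b, s(b)), pair(e, e))), e))  →  m(pair(pair(b, a), b), m(pair(pair(b, a), b), b, pair(e, e)), pair(m(pair(pair(b, a), m(pair(pair(b, a), b), b, pair(s(pair(e, b)), s(a)))), m(pair(pair(b, a), b), pair(a, b), pair(b, a)), pair(pair(b, s(b)), pair(e, e))), e))   [R1 at 1.1.1]
2. m(pair(pair(b, a), b), m(pair(pair(b, a), b), b, pair(e, e)), pair(m(pair(pair(b, a), m(pair(pair(b, a), b), b, pair(s(pair(e, b)), s(a)))), m(pair(pair(b, a), b), pair(a, b), pair(b, a)), pair(pair(b, s(b)), pair(e, e))), e))  →  m(pair(pair(b, a), b), b, pair(e, e))   [R2 at ε]
3. m(pair(pair(b, a), b), b, pair(e, e))  →  b   [R2 at ε]

b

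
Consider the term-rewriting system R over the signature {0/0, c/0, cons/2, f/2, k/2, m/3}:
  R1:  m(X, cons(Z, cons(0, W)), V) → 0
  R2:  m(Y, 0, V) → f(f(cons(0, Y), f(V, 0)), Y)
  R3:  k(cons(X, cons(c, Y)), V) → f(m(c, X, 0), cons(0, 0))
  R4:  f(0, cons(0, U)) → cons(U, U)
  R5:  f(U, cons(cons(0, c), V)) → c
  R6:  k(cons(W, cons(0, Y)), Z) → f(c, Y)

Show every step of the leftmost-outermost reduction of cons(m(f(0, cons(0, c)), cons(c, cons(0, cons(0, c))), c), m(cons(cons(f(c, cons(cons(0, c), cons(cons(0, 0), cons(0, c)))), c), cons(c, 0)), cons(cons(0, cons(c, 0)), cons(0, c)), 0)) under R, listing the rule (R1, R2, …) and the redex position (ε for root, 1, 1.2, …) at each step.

cons(0, 0)

1. cons(m(f(0, cons(0, c)), cons(c, cons(0, cons(0, c))), c), m(cons(cons(f(c, cons(cons(0, c), cons(cons(0, 0), cons(0, c)))), c), cons(c, 0)), cons(cons(0, cons(c, 0)), cons(0, c)), 0))  →  cons(0, m(cons(cons(f(c, cons(cons(0, c), cons(cons(0, 0), cons(0, c)))), c), cons(c, 0)), cons(cons(0, cons(c, 0)), cons(0, c)), 0))   [R1 at 1]
2. cons(0, m(cons(cons(f(c, cons(cons(0, c), cons(cons(0, 0), cons(0, c)))), c), cons(c, 0)), cons(cons(0, cons(c, 0)), cons(0, c)), 0))  →  cons(0, 0)   [R1 at 2]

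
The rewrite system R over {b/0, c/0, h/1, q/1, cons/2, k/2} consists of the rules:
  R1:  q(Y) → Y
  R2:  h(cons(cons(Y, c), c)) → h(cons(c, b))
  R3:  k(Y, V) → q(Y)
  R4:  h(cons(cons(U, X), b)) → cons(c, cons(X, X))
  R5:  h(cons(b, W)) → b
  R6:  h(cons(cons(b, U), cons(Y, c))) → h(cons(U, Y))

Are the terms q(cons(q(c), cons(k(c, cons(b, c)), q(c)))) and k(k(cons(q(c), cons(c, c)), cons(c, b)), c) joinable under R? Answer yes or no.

yes — NF(t₁) = cons(c, cons(c, c)), NF(t₂) = cons(c, cons(c, c))

Reduce t₁ = q(cons(q(c), cons(k(c, cons(b, c)), q(c)))):
1. q(cons(q(c), cons(k(c, cons(b, c)), q(c))))  →  cons(q(c), cons(k(c, cons(b, c)), q(c)))   [R1 at ε]
2. cons(q(c), cons(k(c, cons(b, c)), q(c)))  →  cons(c, cons(k(c, cons(b, c)), q(c)))   [R1 at 1]
3. cons(c, cons(k(c, cons(b, c)), q(c)))  →  cons(c, cons(q(c), q(c)))   [R3 at 2.1]
4. cons(c, cons(q(c), q(c)))  →  cons(c, cons(c, q(c)))   [R1 at 2.1]
5. cons(c, cons(c, q(c)))  →  cons(c, cons(c, c))   [R1 at 2.2]

Reduce t₂ = k(k(cons(q(c), cons(c, c)), cons(c, b)), c):
1. k(k(cons(q(c), cons(c, c)), cons(c, b)), c)  →  q(k(cons(q(c), cons(c, c)), cons(c, b)))   [R3 at ε]
2. q(k(cons(q(c), cons(c, c)), cons(c, b)))  →  k(cons(q(c), cons(c, c)), cons(c, b))   [R1 at ε]
3. k(cons(q(c), cons(c, c)), cons(c, b))  →  q(cons(q(c), cons(c, c)))   [R3 at ε]
4. q(cons(q(c), cons(c, c)))  →  cons(q(c), cons(c, c))   [R1 at ε]
5. cons(q(c), cons(c, c))  →  cons(c, cons(c, c))   [R1 at 1]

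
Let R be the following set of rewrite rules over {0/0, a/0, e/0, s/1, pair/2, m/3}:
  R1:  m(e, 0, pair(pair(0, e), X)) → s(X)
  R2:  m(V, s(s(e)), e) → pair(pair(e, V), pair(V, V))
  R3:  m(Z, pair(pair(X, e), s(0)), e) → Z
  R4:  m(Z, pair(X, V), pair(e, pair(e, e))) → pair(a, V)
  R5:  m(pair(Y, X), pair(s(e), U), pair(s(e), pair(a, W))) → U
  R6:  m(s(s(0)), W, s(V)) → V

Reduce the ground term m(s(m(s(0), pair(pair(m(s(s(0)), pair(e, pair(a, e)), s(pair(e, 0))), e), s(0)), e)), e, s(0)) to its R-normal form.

0

1. m(s(m(s(0), pair(pair(m(s(s(0)), pair(e, pair(a, e)), s(pair(e, 0))), e), s(0)), e)), e, s(0))  →  m(s(s(0)), e, s(0))   [R3 at 1.1]
2. m(s(s(0)), e, s(0))  →  0   [R6 at ε]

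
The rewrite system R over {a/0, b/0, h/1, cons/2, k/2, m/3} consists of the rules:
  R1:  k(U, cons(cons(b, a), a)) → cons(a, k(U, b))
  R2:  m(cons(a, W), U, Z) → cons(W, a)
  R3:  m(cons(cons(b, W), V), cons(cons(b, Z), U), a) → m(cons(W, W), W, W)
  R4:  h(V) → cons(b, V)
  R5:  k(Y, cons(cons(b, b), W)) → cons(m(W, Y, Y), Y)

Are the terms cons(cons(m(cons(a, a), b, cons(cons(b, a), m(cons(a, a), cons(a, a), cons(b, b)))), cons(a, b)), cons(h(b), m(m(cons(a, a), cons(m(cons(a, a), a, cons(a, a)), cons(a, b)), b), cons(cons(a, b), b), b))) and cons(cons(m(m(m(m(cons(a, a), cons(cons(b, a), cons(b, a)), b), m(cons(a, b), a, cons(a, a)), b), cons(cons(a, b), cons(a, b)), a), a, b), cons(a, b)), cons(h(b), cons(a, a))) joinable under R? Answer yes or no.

Reduce t₁ = cons(cons(m(cons(a, a), b, cons(cons(b, a), m(cons(a, a), cons(a, a), cons(b, b)))), cons(a, b)), cons(h(b), m(m(cons(a, a), cons(m(cons(a, a), a, cons(a, a)), cons(a, b)), b), cons(cons(a, b), b), b))):
1. cons(cons(m(cons(a, a), b, cons(cons(b, a), m(cons(a, a), cons(a, a), cons(b, b)))), cons(a, b)), cons(h(b), m(m(cons(a, a), cons(m(cons(a, a), a, cons(a, a)), cons(a, b)), b), cons(cons(a, b), b), b)))  →  cons(cons(cons(a, a), cons(a, b)), cons(h(b), m(m(cons(a, a), cons(m(cons(a, a), a, cons(a, a)), cons(a, b)), b), cons(cons(a, b), b), b)))   [R2 at 1.1]
2. cons(cons(cons(a, a), cons(a, b)), cons(h(b), m(m(cons(a, a), cons(m(cons(a, a), a, cons(a, a)), cons(a, b)), b), cons(cons(a, b), b), b)))  →  cons(cons(cons(a, a), cons(a, b)), cons(cons(b, b), m(m(cons(a, a), cons(m(cons(a, a), a, cons(a, a)), cons(a, b)), b), cons(cons(a, b), b), b)))   [R4 at 2.1]
3. cons(cons(cons(a, a), cons(a, b)), cons(cons(b, b), m(m(cons(a, a), cons(m(cons(a, a), a, cons(a, a)), cons(a, b)), b), cons(cons(a, b), b), b)))  →  cons(cons(cons(a, a), cons(a, b)), cons(cons(b, b), m(cons(a, a), cons(cons(a, b), b), b)))   [R2 at 2.2.1]
4. cons(cons(cons(a, a), cons(a, b)), cons(cons(b, b), m(cons(a, a), cons(cons(a, b), b), b)))  →  cons(cons(cons(a, a), cons(a, b)), cons(cons(b, b), cons(a, a)))   [R2 at 2.2]

Reduce t₂ = cons(cons(m(m(m(m(cons(a, a), cons(cons(b, a), cons(b, a)), b), m(cons(a, b), a, cons(a, a)), b), cons(cons(a, b), cons(a, b)), a), a, b), cons(a, b)), cons(h(b), cons(a, a))):
1. cons(cons(m(m(m(m(cons(a, a), cons(cons(b, a), cons(b, a)), b), m(cons(a, b), a, cons(a, a)), b), cons(cons(a, b), cons(a, b)), a), a, b), cons(a, b)), cons(h(b), cons(a, a)))  →  cons(cons(m(m(m(cons(a, a), m(cons(a, b), a, cons(a, a)), b), cons(cons(a, b), cons(a, b)), a), a, b), cons(a, b)), cons(h(b), cons(a, a)))   [R2 at 1.1.1.1.1]
2. cons(cons(m(m(m(cons(a, a), m(cons(a, b), a, cons(a, a)), b), cons(cons(a, b), cons(a, b)), a), a, b), cons(a, b)), cons(h(b), cons(a, a)))  →  cons(cons(m(m(cons(a, a), cons(cons(a, b), cons(a, b)), a), a, b), cons(a, b)), cons(h(b), cons(a, a)))   [R2 at 1.1.1.1]
3. cons(cons(m(m(cons(a, a), cons(cons(a, b), cons(a, b)), a), a, b), cons(a, b)), cons(h(b), cons(a, a)))  →  cons(cons(m(cons(a, a), a, b), cons(a, b)), cons(h(b), cons(a, a)))   [R2 at 1.1.1]
4. cons(cons(m(cons(a, a), a, b), cons(a, b)), cons(h(b), cons(a, a)))  →  cons(cons(cons(a, a), cons(a, b)), cons(h(b), cons(a, a)))   [R2 at 1.1]
5. cons(cons(cons(a, a), cons(a, b)), cons(h(b), cons(a, a)))  →  cons(cons(cons(a, a), cons(a, b)), cons(cons(b, b), cons(a, a)))   [R4 at 2.1]

yes — NF(t₁) = cons(cons(cons(a, a), cons(a, b)), cons(cons(b, b), cons(a, a))), NF(t₂) = cons(cons(cons(a, a), cons(a, b)), cons(cons(b, b), cons(a, a)))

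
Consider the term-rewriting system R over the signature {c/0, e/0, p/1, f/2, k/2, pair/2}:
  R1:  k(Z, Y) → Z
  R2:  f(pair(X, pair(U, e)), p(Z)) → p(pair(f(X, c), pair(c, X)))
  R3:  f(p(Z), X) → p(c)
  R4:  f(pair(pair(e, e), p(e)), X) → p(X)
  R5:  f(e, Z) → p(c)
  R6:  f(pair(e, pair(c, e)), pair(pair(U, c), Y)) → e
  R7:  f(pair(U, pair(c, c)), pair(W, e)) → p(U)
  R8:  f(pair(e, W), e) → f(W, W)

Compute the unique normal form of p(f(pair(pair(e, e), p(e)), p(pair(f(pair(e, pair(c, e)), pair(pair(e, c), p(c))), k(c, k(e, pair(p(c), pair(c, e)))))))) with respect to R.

1. p(f(pair(pair(e, e), p(e)), p(pair(f(pair(e, pair(c, e)), pair(pair(e, c), p(c))), k(c, k(e, pair(p(c), pair(c, e))))))))  →  p(p(p(pair(f(pair(e, pair(c, e)), pair(pair(e, c), p(c))), k(c, k(e, pair(p(c), pair(c, e))))))))   [R4 at 1]
2. p(p(p(pair(f(pair(e, pair(c, e)), pair(pair(e, c), p(c))), k(c, k(e, pair(p(c), pair(c, e))))))))  →  p(p(p(pair(e, k(c, k(e, pair(p(c), pair(c, e))))))))   [R6 at 1.1.1.1]
3. p(p(p(pair(e, k(c, k(e, pair(p(c), pair(c, e))))))))  →  p(p(p(pair(e, c))))   [R1 at 1.1.1.2]

p(p(p(pair(e, c))))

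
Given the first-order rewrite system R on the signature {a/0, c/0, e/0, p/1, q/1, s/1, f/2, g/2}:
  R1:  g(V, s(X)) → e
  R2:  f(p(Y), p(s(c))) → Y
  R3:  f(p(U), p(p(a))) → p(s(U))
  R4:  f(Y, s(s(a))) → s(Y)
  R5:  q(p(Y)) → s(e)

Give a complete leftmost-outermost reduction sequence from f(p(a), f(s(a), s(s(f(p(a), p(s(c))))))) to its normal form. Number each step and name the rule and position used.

1. f(p(a), f(s(a), s(s(f(p(a), p(s(c)))))))  →  f(p(a), f(s(a), s(s(a))))   [R2 at 2.2.1.1]
2. f(p(a), f(s(a), s(s(a))))  →  f(p(a), s(s(a)))   [R4 at 2]
3. f(p(a), s(s(a)))  →  s(p(a))   [R4 at ε]

s(p(a))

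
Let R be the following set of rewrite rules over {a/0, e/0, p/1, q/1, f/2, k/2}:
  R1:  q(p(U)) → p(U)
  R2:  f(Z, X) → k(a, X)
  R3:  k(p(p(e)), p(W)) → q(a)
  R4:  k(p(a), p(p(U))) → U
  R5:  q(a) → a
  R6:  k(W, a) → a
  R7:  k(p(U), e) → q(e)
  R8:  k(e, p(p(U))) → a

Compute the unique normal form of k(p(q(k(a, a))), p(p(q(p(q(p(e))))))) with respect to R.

p(p(e))

1. k(p(q(k(a, a))), p(p(q(p(q(p(e)))))))  →  k(p(q(a)), p(p(q(p(q(p(e)))))))   [R6 at 1.1.1]
2. k(p(q(a)), p(p(q(p(q(p(e)))))))  →  k(p(a), p(p(q(p(q(p(e)))))))   [R5 at 1.1]
3. k(p(a), p(p(q(p(q(p(e)))))))  →  q(p(q(p(e))))   [R4 at ε]
4. q(p(q(p(e))))  →  p(q(p(e)))   [R1 at ε]
5. p(q(p(e)))  →  p(p(e))   [R1 at 1]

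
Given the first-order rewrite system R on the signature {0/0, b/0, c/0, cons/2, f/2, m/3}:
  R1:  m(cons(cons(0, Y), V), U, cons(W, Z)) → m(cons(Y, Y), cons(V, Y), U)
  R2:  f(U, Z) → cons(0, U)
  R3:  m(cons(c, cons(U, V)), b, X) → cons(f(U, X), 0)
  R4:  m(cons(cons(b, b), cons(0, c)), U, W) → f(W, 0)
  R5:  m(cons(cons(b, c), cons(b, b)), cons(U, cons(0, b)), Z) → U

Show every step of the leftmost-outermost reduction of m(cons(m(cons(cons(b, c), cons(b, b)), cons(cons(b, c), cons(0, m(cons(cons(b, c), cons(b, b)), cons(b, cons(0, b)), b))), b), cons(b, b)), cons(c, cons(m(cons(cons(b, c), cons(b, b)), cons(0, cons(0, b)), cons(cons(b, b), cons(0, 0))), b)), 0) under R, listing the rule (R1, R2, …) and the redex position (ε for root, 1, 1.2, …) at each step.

1. m(cons(m(cons(cons(b, c), cons(b, b)), cons(cons(b, c), cons(0, m(cons(cons(b, c), cons(b, b)), cons(b, cons(0, b)), b))), b), cons(b, b)), cons(c, cons(m(cons(cons(b, c), cons(b, b)), cons(0, cons(0, b)), cons(cons(b, b), cons(0, 0))), b)), 0)  →  m(cons(m(cons(cons(b, c), cons(b, b)), cons(cons(b, c), cons(0, b)), b), cons(b, b)), cons(c, cons(m(cons(cons(b, c), cons(b, b)), cons(0, cons(0, b)), cons(cons(b, b), cons(0, 0))), b)), 0)   [R5 at 1.1.2.2.2]
2. m(cons(m(cons(cons(b, c), cons(b, b)), cons(cons(b, c), cons(0, b)), b), cons(b, b)), cons(c, cons(m(cons(cons(b, c), cons(b, b)), cons(0, cons(0, b)), cons(cons(b, b), cons(0, 0))), b)), 0)  →  m(cons(cons(b, c), cons(b, b)), cons(c, cons(m(cons(cons(b, c), cons(b, b)), cons(0, cons(0, b)), cons(cons(b, b), cons(0, 0))), b)), 0)   [R5 at 1.1]
3. m(cons(cons(b, c), cons(b, b)), cons(c, cons(m(cons(cons(b, c), cons(b, b)), cons(0, cons(0, b)), cons(cons(b, b), cons(0, 0))), b)), 0)  →  m(cons(cons(b, c), cons(b, b)), cons(c, cons(0, b)), 0)   [R5 at 2.2.1]
4. m(cons(cons(b, c), cons(b, b)), cons(c, cons(0, b)), 0)  →  c   [R5 at ε]

c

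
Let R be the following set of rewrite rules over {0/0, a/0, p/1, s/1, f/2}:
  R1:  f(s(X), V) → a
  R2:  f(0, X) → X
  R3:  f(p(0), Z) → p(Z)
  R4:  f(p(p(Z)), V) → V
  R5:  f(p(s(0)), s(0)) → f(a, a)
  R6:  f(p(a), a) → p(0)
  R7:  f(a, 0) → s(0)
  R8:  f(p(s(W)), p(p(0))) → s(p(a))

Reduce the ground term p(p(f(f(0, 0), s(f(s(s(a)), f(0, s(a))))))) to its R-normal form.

p(p(s(a)))

1. p(p(f(f(0, 0), s(f(s(s(a)), f(0, s(a)))))))  →  p(p(f(0, s(f(s(s(a)), f(0, s(a)))))))   [R2 at 1.1.1]
2. p(p(f(0, s(f(s(s(a)), f(0, s(a)))))))  →  p(p(s(f(s(s(a)), f(0, s(a))))))   [R2 at 1.1]
3. p(p(s(f(s(s(a)), f(0, s(a))))))  →  p(p(s(a)))   [R1 at 1.1.1]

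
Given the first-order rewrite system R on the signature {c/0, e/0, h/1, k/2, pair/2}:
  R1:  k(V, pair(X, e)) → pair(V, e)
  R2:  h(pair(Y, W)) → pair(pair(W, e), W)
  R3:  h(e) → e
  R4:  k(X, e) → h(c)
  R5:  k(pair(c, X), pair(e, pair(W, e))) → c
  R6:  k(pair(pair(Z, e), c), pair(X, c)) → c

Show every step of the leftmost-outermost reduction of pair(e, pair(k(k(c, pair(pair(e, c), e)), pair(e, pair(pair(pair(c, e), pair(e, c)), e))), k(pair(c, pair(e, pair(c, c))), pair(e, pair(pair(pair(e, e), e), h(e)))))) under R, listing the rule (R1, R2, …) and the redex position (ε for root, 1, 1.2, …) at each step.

pair(e, pair(c, c))

1. pair(e, pair(k(k(c, pair(pair(e, c), e)), pair(e, pair(pair(pair(c, e), pair(e, c)), e))), k(pair(c, pair(e, pair(c, c))), pair(e, pair(pair(pair(e, e), e), h(e))))))  →  pair(e, pair(k(pair(c, e), pair(e, pair(pair(pair(c, e), pair(e, c)), e))), k(pair(c, pair(e, pair(c, c))), pair(e, pair(pair(pair(e, e), e), h(e))))))   [R1 at 2.1.1]
2. pair(e, pair(k(pair(c, e), pair(e, pair(pair(pair(c, e), pair(e, c)), e))), k(pair(c, pair(e, pair(c, c))), pair(e, pair(pair(pair(e, e), e), h(e))))))  →  pair(e, pair(c, k(pair(c, pair(e, pair(c, c))), pair(e, pair(pair(pair(e, e), e), h(e))))))   [R5 at 2.1]
3. pair(e, pair(c, k(pair(c, pair(e, pair(c, c))), pair(e, pair(pair(pair(e, e), e), h(e))))))  →  pair(e, pair(c, k(pair(c, pair(e, pair(c, c))), pair(e, pair(pair(pair(e, e), e), e)))))   [R3 at 2.2.2.2.2]
4. pair(e, pair(c, k(pair(c, pair(e, pair(c, c))), pair(e, pair(pair(pair(e, e), e), e)))))  →  pair(e, pair(c, c))   [R5 at 2.2]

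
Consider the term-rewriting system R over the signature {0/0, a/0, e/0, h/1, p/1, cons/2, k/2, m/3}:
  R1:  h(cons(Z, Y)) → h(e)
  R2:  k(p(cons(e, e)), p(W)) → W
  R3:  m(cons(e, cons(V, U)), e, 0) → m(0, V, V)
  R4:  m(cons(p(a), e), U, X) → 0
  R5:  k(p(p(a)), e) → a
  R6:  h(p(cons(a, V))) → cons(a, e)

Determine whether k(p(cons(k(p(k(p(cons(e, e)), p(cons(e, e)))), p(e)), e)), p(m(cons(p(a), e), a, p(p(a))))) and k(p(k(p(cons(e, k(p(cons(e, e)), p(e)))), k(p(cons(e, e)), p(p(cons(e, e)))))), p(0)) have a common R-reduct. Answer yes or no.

yes — NF(t₁) = 0, NF(t₂) = 0

Reduce t₁ = k(p(cons(k(p(k(p(cons(e, e)), p(cons(e, e)))), p(e)), e)), p(m(cons(p(a), e), a, p(p(a))))):
1. k(p(cons(k(p(k(p(cons(e, e)), p(cons(e, e)))), p(e)), e)), p(m(cons(p(a), e), a, p(p(a)))))  →  k(p(cons(k(p(cons(e, e)), p(e)), e)), p(m(cons(p(a), e), a, p(p(a)))))   [R2 at 1.1.1.1.1]
2. k(p(cons(k(p(cons(e, e)), p(e)), e)), p(m(cons(p(a), e), a, p(p(a)))))  →  k(p(cons(e, e)), p(m(cons(p(a), e), a, p(p(a)))))   [R2 at 1.1.1]
3. k(p(cons(e, e)), p(m(cons(p(a), e), a, p(p(a)))))  →  m(cons(p(a), e), a, p(p(a)))   [R2 at ε]
4. m(cons(p(a), e), a, p(p(a)))  →  0   [R4 at ε]

Reduce t₂ = k(p(k(p(cons(e, k(p(cons(e, e)), p(e)))), k(p(cons(e, e)), p(p(cons(e, e)))))), p(0)):
1. k(p(k(p(cons(e, k(p(cons(e, e)), p(e)))), k(p(cons(e, e)), p(p(cons(e, e)))))), p(0))  →  k(p(k(p(cons(e, e)), k(p(cons(e, e)), p(p(cons(e, e)))))), p(0))   [R2 at 1.1.1.1.2]
2. k(p(k(p(cons(e, e)), k(p(cons(e, e)), p(p(cons(e, e)))))), p(0))  →  k(p(k(p(cons(e, e)), p(cons(e, e)))), p(0))   [R2 at 1.1.2]
3. k(p(k(p(cons(e, e)), p(cons(e, e)))), p(0))  →  k(p(cons(e, e)), p(0))   [R2 at 1.1]
4. k(p(cons(e, e)), p(0))  →  0   [R2 at ε]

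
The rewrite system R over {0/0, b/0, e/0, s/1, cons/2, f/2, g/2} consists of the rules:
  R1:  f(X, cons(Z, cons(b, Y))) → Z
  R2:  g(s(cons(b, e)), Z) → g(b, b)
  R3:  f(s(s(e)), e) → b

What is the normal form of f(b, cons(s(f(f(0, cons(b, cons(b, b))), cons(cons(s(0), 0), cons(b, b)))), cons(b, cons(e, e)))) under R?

s(cons(s(0), 0))

1. f(b, cons(s(f(f(0, cons(b, cons(b, b))), cons(cons(s(0), 0), cons(b, b)))), cons(b, cons(e, e))))  →  s(f(f(0, cons(b, cons(b, b))), cons(cons(s(0), 0), cons(b, b))))   [R1 at ε]
2. s(f(f(0, cons(b, cons(b, b))), cons(cons(s(0), 0), cons(b, b))))  →  s(cons(s(0), 0))   [R1 at 1]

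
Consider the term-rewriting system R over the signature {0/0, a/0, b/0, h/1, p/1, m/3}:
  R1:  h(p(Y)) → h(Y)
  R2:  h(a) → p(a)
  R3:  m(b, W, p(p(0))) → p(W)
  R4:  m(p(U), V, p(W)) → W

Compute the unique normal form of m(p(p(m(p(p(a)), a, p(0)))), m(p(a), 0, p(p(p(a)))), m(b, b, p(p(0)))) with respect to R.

b

1. m(p(p(m(p(p(a)), a, p(0)))), m(p(a), 0, p(p(p(a)))), m(b, b, p(p(0))))  →  m(p(p(0)), m(p(a), 0, p(p(p(a)))), m(b, b, p(p(0))))   [R4 at 1.1.1]
2. m(p(p(0)), m(p(a), 0, p(p(p(a)))), m(b, b, p(p(0))))  →  m(p(p(0)), p(p(a)), m(b, b, p(p(0))))   [R4 at 2]
3. m(p(p(0)), p(p(a)), m(b, b, p(p(0))))  →  m(p(p(0)), p(p(a)), p(b))   [R3 at 3]
4. m(p(p(0)), p(p(a)), p(b))  →  b   [R4 at ε]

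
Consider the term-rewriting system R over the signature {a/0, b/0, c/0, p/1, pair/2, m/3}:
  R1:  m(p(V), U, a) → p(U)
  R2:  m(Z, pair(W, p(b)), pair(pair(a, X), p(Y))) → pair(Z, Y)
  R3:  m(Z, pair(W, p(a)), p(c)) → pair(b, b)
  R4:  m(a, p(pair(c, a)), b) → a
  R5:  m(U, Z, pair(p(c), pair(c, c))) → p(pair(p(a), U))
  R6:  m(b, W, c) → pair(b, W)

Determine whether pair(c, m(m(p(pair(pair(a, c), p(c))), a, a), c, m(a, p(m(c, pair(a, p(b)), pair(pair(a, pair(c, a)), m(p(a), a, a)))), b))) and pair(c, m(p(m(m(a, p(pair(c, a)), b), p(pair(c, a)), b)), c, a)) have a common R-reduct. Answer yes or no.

Reduce t₁ = pair(c, m(m(p(pair(pair(a, c), p(c))), a, a), c, m(a, p(m(c, pair(a, p(b)), pair(pair(a, pair(c, a)), m(p(a), a, a)))), b))):
1. pair(c, m(m(p(pair(pair(a, c), p(c))), a, a), c, m(a, p(m(c, pair(a, p(b)), pair(pair(a, pair(c, a)), m(p(a), a, a)))), b)))  →  pair(c, m(p(a), c, m(a, p(m(c, pair(a, p(b)), pair(pair(a, pair(c, a)), m(p(a), a, a)))), b)))   [R1 at 2.1]
2. pair(c, m(p(a), c, m(a, p(m(c, pair(a, p(b)), pair(pair(a, pair(c, a)), m(p(a), a, a)))), b)))  →  pair(c, m(p(a), c, m(a, p(m(c, pair(a, p(b)), pair(pair(a, pair(c, a)), p(a)))), b)))   [R1 at 2.3.2.1.3.2]
3. pair(c, m(p(a), c, m(a, p(m(c, pair(a, p(b)), pair(pair(a, pair(c, a)), p(a)))), b)))  →  pair(c, m(p(a), c, m(a, p(pair(c, a)), b)))   [R2 at 2.3.2.1]
4. pair(c, m(p(a), c, m(a, p(pair(c, a)), b)))  →  pair(c, m(p(a), c, a))   [R4 at 2.3]
5. pair(c, m(p(a), c, a))  →  pair(c, p(c))   [R1 at 2]

Reduce t₂ = pair(c, m(p(m(m(a, p(pair(c, a)), b), p(pair(c, a)), b)), c, a)):
1. pair(c, m(p(m(m(a, p(pair(c, a)), b), p(pair(c, a)), b)), c, a))  →  pair(c, p(c))   [R1 at 2]

yes — NF(t₁) = pair(c, p(c)), NF(t₂) = pair(c, p(c))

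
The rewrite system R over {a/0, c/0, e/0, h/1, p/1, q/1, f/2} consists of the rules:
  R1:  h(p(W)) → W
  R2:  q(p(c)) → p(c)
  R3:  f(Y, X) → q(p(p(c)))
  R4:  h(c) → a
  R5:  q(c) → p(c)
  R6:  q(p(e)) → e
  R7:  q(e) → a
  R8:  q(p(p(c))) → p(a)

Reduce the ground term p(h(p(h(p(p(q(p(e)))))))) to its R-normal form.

p(p(e))

1. p(h(p(h(p(p(q(p(e))))))))  →  p(h(p(p(q(p(e))))))   [R1 at 1]
2. p(h(p(p(q(p(e))))))  →  p(p(q(p(e))))   [R1 at 1]
3. p(p(q(p(e))))  →  p(p(e))   [R6 at 1.1]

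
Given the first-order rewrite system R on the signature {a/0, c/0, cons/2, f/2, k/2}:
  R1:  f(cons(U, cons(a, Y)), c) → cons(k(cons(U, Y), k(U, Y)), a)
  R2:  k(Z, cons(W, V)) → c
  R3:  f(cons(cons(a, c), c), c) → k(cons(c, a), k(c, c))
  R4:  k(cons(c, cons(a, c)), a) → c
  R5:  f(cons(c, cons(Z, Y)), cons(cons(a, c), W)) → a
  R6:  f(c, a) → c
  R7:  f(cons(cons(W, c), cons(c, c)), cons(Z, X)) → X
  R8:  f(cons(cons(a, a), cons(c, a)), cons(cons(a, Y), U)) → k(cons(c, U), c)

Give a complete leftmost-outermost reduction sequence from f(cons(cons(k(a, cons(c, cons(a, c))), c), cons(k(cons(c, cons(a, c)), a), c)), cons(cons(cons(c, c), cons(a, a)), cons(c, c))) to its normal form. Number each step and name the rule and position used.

1. f(cons(cons(k(a, cons(c, cons(a, c))), c), cons(k(cons(c, cons(a, c)), a), c)), cons(cons(cons(c, c), cons(a, a)), cons(c, c)))  →  f(cons(cons(c, c), cons(k(cons(c, cons(a, c)), a), c)), cons(cons(cons(c, c), cons(a, a)), cons(c, c)))   [R2 at 1.1.1]
2. f(cons(cons(c, c), cons(k(cons(c, cons(a, c)), a), c)), cons(cons(cons(c, c), cons(a, a)), cons(c, c)))  →  f(cons(cons(c, c), cons(c, c)), cons(cons(cons(c, c), cons(a, a)), cons(c, c)))   [R4 at 1.2.1]
3. f(cons(cons(c, c), cons(c, c)), cons(cons(cons(c, c), cons(a, a)), cons(c, c)))  →  cons(c, c)   [R7 at ε]

cons(c, c)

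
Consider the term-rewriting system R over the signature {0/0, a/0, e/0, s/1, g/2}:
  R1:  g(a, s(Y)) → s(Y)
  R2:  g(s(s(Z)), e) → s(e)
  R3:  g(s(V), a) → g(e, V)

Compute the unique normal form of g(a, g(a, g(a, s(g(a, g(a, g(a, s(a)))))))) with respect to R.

1. g(a, g(a, g(a, s(g(a, g(a, g(a, s(a))))))))  →  g(a, g(a, s(g(a, g(a, g(a, s(a)))))))   [R1 at 2.2]
2. g(a, g(a, s(g(a, g(a, g(a, s(a)))))))  →  g(a, s(g(a, g(a, g(a, s(a))))))   [R1 at 2]
3. g(a, s(g(a, g(a, g(a, s(a))))))  →  s(g(a, g(a, g(a, s(a)))))   [R1 at ε]
4. s(g(a, g(a, g(a, s(a)))))  →  s(g(a, g(a, s(a))))   [R1 at 1.2.2]
5. s(g(a, g(a, s(a))))  →  s(g(a, s(a)))   [R1 at 1.2]
6. s(g(a, s(a)))  →  s(s(a))   [R1 at 1]

s(s(a))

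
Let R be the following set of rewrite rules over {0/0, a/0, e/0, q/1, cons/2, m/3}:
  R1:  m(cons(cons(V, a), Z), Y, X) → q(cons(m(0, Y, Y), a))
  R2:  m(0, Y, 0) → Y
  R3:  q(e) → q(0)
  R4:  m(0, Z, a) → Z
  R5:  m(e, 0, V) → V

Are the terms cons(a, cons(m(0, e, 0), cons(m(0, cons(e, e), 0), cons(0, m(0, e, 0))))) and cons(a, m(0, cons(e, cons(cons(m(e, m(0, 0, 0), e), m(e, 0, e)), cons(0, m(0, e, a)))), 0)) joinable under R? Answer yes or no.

yes — NF(t₁) = cons(a, cons(e, cons(cons(e, e), cons(0, e)))), NF(t₂) = cons(a, cons(e, cons(cons(e, e), cons(0, e))))

Reduce t₁ = cons(a, cons(m(0, e, 0), cons(m(0, cons(e, e), 0), cons(0, m(0, e, 0))))):
1. cons(a, cons(m(0, e, 0), cons(m(0, cons(e, e), 0), cons(0, m(0, e, 0)))))  →  cons(a, cons(e, cons(m(0, cons(e, e), 0), cons(0, m(0, e, 0)))))   [R2 at 2.1]
2. cons(a, cons(e, cons(m(0, cons(e, e), 0), cons(0, m(0, e, 0)))))  →  cons(a, cons(e, cons(cons(e, e), cons(0, m(0, e, 0)))))   [R2 at 2.2.1]
3. cons(a, cons(e, cons(cons(e, e), cons(0, m(0, e, 0)))))  →  cons(a, cons(e, cons(cons(e, e), cons(0, e))))   [R2 at 2.2.2.2]

Reduce t₂ = cons(a, m(0, cons(e, cons(cons(m(e, m(0, 0, 0), e), m(e, 0, e)), cons(0, m(0, e, a)))), 0)):
1. cons(a, m(0, cons(e, cons(cons(m(e, m(0, 0, 0), e), m(e, 0, e)), cons(0, m(0, e, a)))), 0))  →  cons(a, cons(e, cons(cons(m(e, m(0, 0, 0), e), m(e, 0, e)), cons(0, m(0, e, a)))))   [R2 at 2]
2. cons(a, cons(e, cons(cons(m(e, m(0, 0, 0), e), m(e, 0, e)), cons(0, m(0, e, a)))))  →  cons(a, cons(e, cons(cons(m(e, 0, e), m(e, 0, e)), cons(0, m(0, e, a)))))   [R2 at 2.2.1.1.2]
3. cons(a, cons(e, cons(cons(m(e, 0, e), m(e, 0, e)), cons(0, m(0, e, a)))))  →  cons(a, cons(e, cons(cons(e, m(e, 0, e)), cons(0, m(0, e, a)))))   [R5 at 2.2.1.1]
4. cons(a, cons(e, cons(cons(e, m(e, 0, e)), cons(0, m(0, e, a)))))  →  cons(a, cons(e, cons(cons(e, e), cons(0, m(0, e, a)))))   [R5 at 2.2.1.2]
5. cons(a, cons(e, cons(cons(e, e), cons(0, m(0, e, a)))))  →  cons(a, cons(e, cons(cons(e, e), cons(0, e))))   [R4 at 2.2.2.2]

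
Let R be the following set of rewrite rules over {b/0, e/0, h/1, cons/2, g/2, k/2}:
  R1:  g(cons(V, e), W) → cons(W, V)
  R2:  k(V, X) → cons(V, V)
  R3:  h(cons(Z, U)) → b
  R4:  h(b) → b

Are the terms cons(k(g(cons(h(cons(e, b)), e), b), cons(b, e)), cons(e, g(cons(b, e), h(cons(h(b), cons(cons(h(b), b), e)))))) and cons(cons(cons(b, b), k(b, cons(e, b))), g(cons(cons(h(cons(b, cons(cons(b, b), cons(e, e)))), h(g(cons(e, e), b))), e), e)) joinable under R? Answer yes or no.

yes — NF(t₁) = cons(cons(cons(b, b), cons(b, b)), cons(e, cons(b, b))), NF(t₂) = cons(cons(cons(b, b), cons(b, b)), cons(e, cons(b, b)))

Reduce t₁ = cons(k(g(cons(h(cons(e, b)), e), b), cons(b, e)), cons(e, g(cons(b, e), h(cons(h(b), cons(cons(h(b), b), e)))))):
1. cons(k(g(cons(h(cons(e, b)), e), b), cons(b, e)), cons(e, g(cons(b, e), h(cons(h(b), cons(cons(h(b), b), e))))))  →  cons(cons(g(cons(h(cons(e, b)), e), b), g(cons(h(cons(e, b)), e), b)), cons(e, g(cons(b, e), h(cons(h(b), cons(cons(h(b), b), e))))))   [R2 at 1]
2. cons(cons(g(cons(h(cons(e, b)), e), b), g(cons(h(cons(e, b)), e), b)), cons(e, g(cons(b, e), h(cons(h(b), cons(cons(h(b), b), e))))))  →  cons(cons(cons(b, h(cons(e, b))), g(cons(h(cons(e, b)), e), b)), cons(e, g(cons(b, e), h(cons(h(b), cons(cons(h(b), b), e))))))   [R1 at 1.1]
3. cons(cons(cons(b, h(cons(e, b))), g(cons(h(cons(e, b)), e), b)), cons(e, g(cons(b, e), h(cons(h(b), cons(cons(h(b), b), e))))))  →  cons(cons(cons(b, b), g(cons(h(cons(e, b)), e), b)), cons(e, g(cons(b, e), h(cons(h(b), cons(cons(h(b), b), e))))))   [R3 at 1.1.2]
4. cons(cons(cons(b, b), g(cons(h(cons(e, b)), e), b)), cons(e, g(cons(b, e), h(cons(h(b), cons(cons(h(b), b), e))))))  →  cons(cons(cons(b, b), cons(b, h(cons(e, b)))), cons(e, g(cons(b, e), h(cons(h(b), cons(cons(h(b), b), e))))))   [R1 at 1.2]
5. cons(cons(cons(b, b), cons(b, h(cons(e, b)))), cons(e, g(cons(b, e), h(cons(h(b), cons(cons(h(b), b), e))))))  →  cons(cons(cons(b, b), cons(b, b)), cons(e, g(cons(b, e), h(cons(h(b), cons(cons(h(b), b), e))))))   [R3 at 1.2.2]
6. cons(cons(cons(b, b), cons(b, b)), cons(e, g(cons(b, e), h(cons(h(b), cons(cons(h(b), b), e))))))  →  cons(cons(cons(b, b), cons(b, b)), cons(e, cons(h(cons(h(b), cons(cons(h(b), b), e))), b)))   [R1 at 2.2]
7. cons(cons(cons(b, b), cons(b, b)), cons(e, cons(h(cons(h(b), cons(cons(h(b), b), e))), b)))  →  cons(cons(cons(b, b), cons(b, b)), cons(e, cons(b, b)))   [R3 at 2.2.1]

Reduce t₂ = cons(cons(cons(b, b), k(b, cons(e, b))), g(cons(cons(h(cons(b, cons(cons(b, b), cons(e, e)))), h(g(cons(e, e), b))), e), e)):
1. cons(cons(cons(b, b), k(b, cons(e, b))), g(cons(cons(h(cons(b, cons(cons(b, b), cons(e, e)))), h(g(cons(e, e), b))), e), e))  →  cons(cons(cons(b, b), cons(b, b)), g(cons(cons(h(cons(b, cons(cons(b, b), cons(e, e)))), h(g(cons(e, e), b))), e), e))   [R2 at 1.2]
2. cons(cons(cons(b, b), cons(b, b)), g(cons(cons(h(cons(b, cons(cons(b, b), cons(e, e)))), h(g(cons(e, e), b))), e), e))  →  cons(cons(cons(b, b), cons(b, b)), cons(e, cons(h(cons(b, cons(cons(b, b), cons(e, e)))), h(g(cons(e, e), b)))))   [R1 at 2]
3. cons(cons(cons(b, b), cons(b, b)), cons(e, cons(h(cons(b, cons(cons(b, b), cons(e, e)))), h(g(cons(e, e), b)))))  →  cons(cons(cons(b, b), cons(b, b)), cons(e, cons(b, h(g(cons(e, e), b)))))   [R3 at 2.2.1]
4. cons(cons(cons(b, b), cons(b, b)), cons(e, cons(b, h(g(cons(e, e), b)))))  →  cons(cons(cons(b, b), cons(b, b)), cons(e, cons(b, h(cons(b, e)))))   [R1 at 2.2.2.1]
5. cons(cons(cons(b, b), cons(b, b)), cons(e, cons(b, h(cons(b, e)))))  →  cons(cons(cons(b, b), cons(b, b)), cons(e, cons(b, b)))   [R3 at 2.2.2]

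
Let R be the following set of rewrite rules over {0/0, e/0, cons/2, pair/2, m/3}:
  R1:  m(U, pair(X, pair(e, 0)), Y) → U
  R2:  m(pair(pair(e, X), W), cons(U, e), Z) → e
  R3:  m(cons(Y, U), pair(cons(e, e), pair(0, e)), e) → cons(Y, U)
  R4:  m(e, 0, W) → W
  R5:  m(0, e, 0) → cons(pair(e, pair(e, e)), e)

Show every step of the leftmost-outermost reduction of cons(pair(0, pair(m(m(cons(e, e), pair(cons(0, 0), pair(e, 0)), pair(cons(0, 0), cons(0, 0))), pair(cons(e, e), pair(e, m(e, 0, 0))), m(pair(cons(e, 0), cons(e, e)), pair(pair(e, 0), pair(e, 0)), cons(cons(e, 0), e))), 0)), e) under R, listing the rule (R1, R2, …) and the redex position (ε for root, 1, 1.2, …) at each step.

1. cons(pair(0, pair(m(m(cons(e, e), pair(cons(0, 0), pair(e, 0)), pair(cons(0, 0), cons(0, 0))), pair(cons(e, e), pair(e, m(e, 0, 0))), m(pair(cons(e, 0), cons(e, e)), pair(pair(e, 0), pair(e, 0)), cons(cons(e, 0), e))), 0)), e)  →  cons(pair(0, pair(m(cons(e, e), pair(cons(e, e), pair(e, m(e, 0, 0))), m(pair(cons(e, 0), cons(e, e)), pair(pair(e, 0), pair(e, 0)), cons(cons(e, 0), e))), 0)), e)   [R1 at 1.2.1.1]
2. cons(pair(0, pair(m(cons(e, e), pair(cons(e, e), pair(e, m(e, 0, 0))), m(pair(cons(e, 0), cons(e, e)), pair(pair(e, 0), pair(e, 0)), cons(cons(e, 0), e))), 0)), e)  →  cons(pair(0, pair(m(cons(e, e), pair(cons(e, e), pair(e, 0)), m(pair(cons(e, 0), cons(e, e)), pair(pair(e, 0), pair(e, 0)), cons(cons(e, 0), e))), 0)), e)   [R4 at 1.2.1.2.2.2]
3. cons(pair(0, pair(m(cons(e, e), pair(cons(e, e), pair(e, 0)), m(pair(cons(e, 0), cons(e, e)), pair(pair(e, 0), pair(e, 0)), cons(cons(e, 0), e))), 0)), e)  →  cons(pair(0, pair(cons(e, e), 0)), e)   [R1 at 1.2.1]

cons(pair(0, pair(cons(e, e), 0)), e)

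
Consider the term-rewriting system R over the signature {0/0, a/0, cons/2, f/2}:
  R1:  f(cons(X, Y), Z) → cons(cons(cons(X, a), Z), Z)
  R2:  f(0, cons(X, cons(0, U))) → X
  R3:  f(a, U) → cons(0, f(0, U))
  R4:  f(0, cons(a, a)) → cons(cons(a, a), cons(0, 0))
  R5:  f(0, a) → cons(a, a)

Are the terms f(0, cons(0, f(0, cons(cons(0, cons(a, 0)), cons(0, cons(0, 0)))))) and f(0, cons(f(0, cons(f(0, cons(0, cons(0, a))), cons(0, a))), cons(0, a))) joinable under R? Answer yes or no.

Reduce t₁ = f(0, cons(0, f(0, cons(cons(0, cons(a, 0)), cons(0, cons(0, 0)))))):
1. f(0, cons(0, f(0, cons(cons(0, cons(a, 0)), cons(0, cons(0, 0))))))  →  f(0, cons(0, cons(0, cons(a, 0))))   [R2 at 2.2]
2. f(0, cons(0, cons(0, cons(a, 0))))  →  0   [R2 at ε]

Reduce t₂ = f(0, cons(f(0, cons(f(0, cons(0, cons(0, a))), cons(0, a))), cons(0, a))):
1. f(0, cons(f(0, cons(f(0, cons(0, cons(0, a))), cons(0, a))), cons(0, a)))  →  f(0, cons(f(0, cons(0, cons(0, a))), cons(0, a)))   [R2 at ε]
2. f(0, cons(f(0, cons(0, cons(0, a))), cons(0, a)))  →  f(0, cons(0, cons(0, a)))   [R2 at ε]
3. f(0, cons(0, cons(0, a)))  →  0   [R2 at ε]

yes — NF(t₁) = 0, NF(t₂) = 0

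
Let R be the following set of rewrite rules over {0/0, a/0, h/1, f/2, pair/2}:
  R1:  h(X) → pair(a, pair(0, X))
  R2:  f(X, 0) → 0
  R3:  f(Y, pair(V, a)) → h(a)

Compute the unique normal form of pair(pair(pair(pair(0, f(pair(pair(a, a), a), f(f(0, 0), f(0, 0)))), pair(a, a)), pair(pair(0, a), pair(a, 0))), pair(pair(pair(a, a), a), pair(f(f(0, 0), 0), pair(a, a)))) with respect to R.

1. pair(pair(pair(pair(0, f(pair(pair(a, a), a), f(f(0, 0), f(0, 0)))), pair(a, a)), pair(pair(0, a), pair(a, 0))), pair(pair(pair(a, a), a), pair(f(f(0, 0), 0), pair(a, a))))  →  pair(pair(pair(pair(0, f(pair(pair(a, a), a), f(0, f(0, 0)))), pair(a, a)), pair(pair(0, a), pair(a, 0))), pair(pair(pair(a, a), a), pair(f(f(0, 0), 0), pair(a, a))))   [R2 at 1.1.1.2.2.1]
2. pair(pair(pair(pair(0, f(pair(pair(a, a), a), f(0, f(0, 0)))), pair(a, a)), pair(pair(0, a), pair(a, 0))), pair(pair(pair(a, a), a), pair(f(f(0, 0), 0), pair(a, a))))  →  pair(pair(pair(pair(0, f(pair(pair(a, a), a), f(0, 0))), pair(a, a)), pair(pair(0, a), pair(a, 0))), pair(pair(pair(a, a), a), pair(f(f(0, 0), 0), pair(a, a))))   [R2 at 1.1.1.2.2.2]
3. pair(pair(pair(pair(0, f(pair(pair(a, a), a), f(0, 0))), pair(a, a)), pair(pair(0, a), pair(a, 0))), pair(pair(pair(a, a), a), pair(f(f(0, 0), 0), pair(a, a))))  →  pair(pair(pair(pair(0, f(pair(pair(a, a), a), 0)), pair(a, a)), pair(pair(0, a), pair(a, 0))), pair(pair(pair(a, a), a), pair(f(f(0, 0), 0), pair(a, a))))   [R2 at 1.1.1.2.2]
4. pair(pair(pair(pair(0, f(pair(pair(a, a), a), 0)), pair(a, a)), pair(pair(0, a), pair(a, 0))), pair(pair(pair(a, a), a), pair(f(f(0, 0), 0), pair(a, a))))  →  pair(pair(pair(pair(0, 0), pair(a, a)), pair(pair(0, a), pair(a, 0))), pair(pair(pair(a, a), a), pair(f(f(0, 0), 0), pair(a, a))))   [R2 at 1.1.1.2]
5. pair(pair(pair(pair(0, 0), pair(a, a)), pair(pair(0, a), pair(a, 0))), pair(pair(pair(a, a), a), pair(f(f(0, 0), 0), pair(a, a))))  →  pair(pair(pair(pair(0, 0), pair(a, a)), pair(pair(0, a), pair(a, 0))), pair(pair(pair(a, a), a), pair(0, pair(a, a))))   [R2 at 2.2.1]

pair(pair(pair(pair(0, 0), pair(a, a)), pair(pair(0, a), pair(a, 0))), pair(pair(pair(a, a), a), pair(0, pair(a, a))))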